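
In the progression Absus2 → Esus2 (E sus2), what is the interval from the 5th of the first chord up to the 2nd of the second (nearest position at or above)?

augmented second

The 5th of Absus2 is Eb; the 2nd of Esus2 (E sus2) is F#.
From Eb to F#: 3 semitones over a second = augmented.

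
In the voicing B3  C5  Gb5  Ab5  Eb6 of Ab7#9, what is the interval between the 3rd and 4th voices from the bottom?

Those voices are Gb5 and Ab5.
From Gb to Ab is 2 semitones, exactly the major second.

major second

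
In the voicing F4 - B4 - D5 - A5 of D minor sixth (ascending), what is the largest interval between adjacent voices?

Adjacent intervals: F4→B4 = augmented fourth; B4→D5 = minor third; D5→A5 = perfect fifth.
The largest is D5 to A5, a perfect fifth (7 semitones).

perfect fifth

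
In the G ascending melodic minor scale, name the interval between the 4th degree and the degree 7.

A4

Spelling the G ascending melodic minor scale: G A Bb C D E F#.
The 4th degree is C and the 7th scale degree is F#.
From C to F#: 6 semitones over a fourth = augmented.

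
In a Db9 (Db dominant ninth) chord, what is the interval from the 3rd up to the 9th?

minor seventh

Db dominant ninth: Db F Ab Cb Eb.
3rd = F; 9th = Eb.
F up to Eb is 10 semitones, a half step narrower than a major seventh, so the interval is minor.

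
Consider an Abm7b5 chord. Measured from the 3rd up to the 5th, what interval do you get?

minor third

The chord tones of Abø7 are Ab-Cb-Ebb-Gb.
The 3rd is Cb and the 5th is Ebb.
3 letter names make it a third; at 3 semitones (a half step narrower than major) the quality is minor.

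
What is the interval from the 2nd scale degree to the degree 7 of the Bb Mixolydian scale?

minor sixth

Spelling the Bb Mixolydian scale: Bb C D Eb F G Ab.
The 2nd scale degree is C and the 7th degree is Ab.
C up to Ab is 8 semitones, a half step narrower than a major sixth, so the interval is minor.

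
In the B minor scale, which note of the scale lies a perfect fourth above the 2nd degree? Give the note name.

F#

The scale is B C# D E F# G A.
The 2nd degree is C#; a perfect fourth above that is F# — scale degree 5.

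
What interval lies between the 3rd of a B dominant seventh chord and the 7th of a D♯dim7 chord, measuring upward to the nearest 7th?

diminished seventh

B dominant seventh has D♯ as its 3rd, and D♯dim7 has C as its 7th.
D♯ up to C is 9 semitones, a whole step narrower than a major seventh, so the interval is diminished.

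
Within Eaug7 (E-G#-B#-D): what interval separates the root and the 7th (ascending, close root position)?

Root = E; 7th = D.
E up to D is 10 semitones, a half step narrower than a major seventh, so the interval is minor.

minor seventh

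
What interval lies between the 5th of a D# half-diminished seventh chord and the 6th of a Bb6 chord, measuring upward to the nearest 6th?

m7

The 5th of D# half-diminished seventh is A; the 6th of Bb6 is G.
A up to G is 10 semitones, a half step narrower than a major seventh, so the interval is minor.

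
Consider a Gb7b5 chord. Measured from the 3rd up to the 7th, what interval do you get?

The chord tones of Gb7b5 are Gb–Bb–Dbb–Fb.
So we need the interval from Bb up to Fb.
5 letter names make it a fifth; at 6 semitones (a half step narrower than perfect) the quality is diminished.

diminished fifth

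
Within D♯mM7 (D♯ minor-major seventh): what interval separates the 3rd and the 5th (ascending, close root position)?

M3

D♯m(maj7) (D♯ minor-major seventh): D♯-F♯-A♯-C𝄪.
That puts F♯ below A♯.
F♯ up to A♯ spans 3 letter names and 4 semitones — a major third.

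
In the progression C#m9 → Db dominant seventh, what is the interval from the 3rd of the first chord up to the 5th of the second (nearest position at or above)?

diminished fourth

The 3rd of C#m9 is E; the 5th of Db dominant seventh is Ab.
E up to Ab is 4 semitones, a half step narrower than a perfect fourth, so the interval is diminished.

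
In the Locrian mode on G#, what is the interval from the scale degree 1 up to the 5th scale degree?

diminished fifth

Spelling the Locrian mode on G#: G# A B C# D E F#.
That puts G# below D.
G# up to D is 6 semitones, a half step narrower than a perfect fifth, so the interval is diminished.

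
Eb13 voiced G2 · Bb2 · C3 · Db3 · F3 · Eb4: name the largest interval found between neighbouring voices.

minor 7th

Adjacent intervals: G2→Bb2 = minor third; Bb2→C3 = major second; C3→Db3 = minor second; Db3→F3 = major third; F3→Eb4 = minor seventh.
The largest is F3 to Eb4, a minor seventh (10 semitones).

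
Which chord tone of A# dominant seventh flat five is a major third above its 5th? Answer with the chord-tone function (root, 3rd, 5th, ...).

A# dominant seventh flat five is spelled A#, C##, E, G#.
The 5th is E. A major third above E is G#.
G# is the chord's 7th.

7th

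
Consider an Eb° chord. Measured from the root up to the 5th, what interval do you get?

diminished fifth

Eb diminished is spelled Eb–Gb–Bbb.
The root is Eb and the 5th is Bbb.
Eb up to Bbb is 6 semitones, a half step narrower than a perfect fifth, so the interval is diminished.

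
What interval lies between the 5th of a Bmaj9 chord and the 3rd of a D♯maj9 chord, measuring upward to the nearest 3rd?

The 5th of Bmaj9 is F♯; the 3rd of D♯maj9 is F𝄪.
From F♯ to F𝄪: 1 semitone over a unison = augmented.

augmented unison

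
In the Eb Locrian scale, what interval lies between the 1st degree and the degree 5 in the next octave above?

diminished twelfth

Eb locrian: Eb Fb Gb Ab Bbb Cb Db.
1st degree = Eb; scale degree 5 (up an octave) = Bbb.
12 letter names make it a twelfth; at 18 semitones (a half step narrower than perfect) the quality is diminished.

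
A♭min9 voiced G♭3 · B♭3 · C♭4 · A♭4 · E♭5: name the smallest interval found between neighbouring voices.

minor second

Adjacent intervals: G♭3→B♭3 = major third; B♭3→C♭4 = minor second; C♭4→A♭4 = major sixth; A♭4→E♭5 = perfect fifth.
The smallest is B♭3 to C♭4, a minor second (1 semitone).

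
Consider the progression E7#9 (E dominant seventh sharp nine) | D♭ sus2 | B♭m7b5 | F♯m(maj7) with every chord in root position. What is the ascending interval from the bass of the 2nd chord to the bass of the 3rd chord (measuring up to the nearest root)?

The roots are D♭ and B♭.
Counting 6 letters and 9 half steps from D♭ gives a major sixth.

major 6th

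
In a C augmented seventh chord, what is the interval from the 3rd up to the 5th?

major 3rd

Spelling the chord: C-E-G#-Bb.
The 3rd is E and the 5th is G#.
Counting 3 letters and 4 half steps from E gives a major third.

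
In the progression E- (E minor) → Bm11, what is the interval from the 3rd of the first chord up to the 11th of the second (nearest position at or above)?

E- (E minor) has G as its 3rd, and Bm11 has E as its 11th.
G up to E spans 6 letter names and 9 semitones — a major sixth.

major sixth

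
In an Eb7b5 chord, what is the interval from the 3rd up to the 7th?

Eb dominant seventh flat five is spelled Eb–G–Bbb–Db.
3rd = G; 7th = Db.
From G to Db: 6 semitones over a fifth = diminished.

d5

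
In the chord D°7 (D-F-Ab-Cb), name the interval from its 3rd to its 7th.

diminished fifth

That puts F below Cb.
5 letter names make it a fifth; at 6 semitones (a half step narrower than perfect) the quality is diminished.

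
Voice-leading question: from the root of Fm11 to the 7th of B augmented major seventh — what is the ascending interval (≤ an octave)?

Fm11 has F as its root, and B augmented major seventh has A# as its 7th.
From F to A#: 5 semitones over a third = augmented.

augmented 3rd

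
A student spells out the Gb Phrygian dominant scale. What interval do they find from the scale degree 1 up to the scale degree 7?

minor 7th

The scale runs Gb Abb Bb Cb Db Ebb Fb.
That puts Gb below Fb.
Gb up to Fb is 10 semitones, a half step narrower than a major seventh, so the interval is minor.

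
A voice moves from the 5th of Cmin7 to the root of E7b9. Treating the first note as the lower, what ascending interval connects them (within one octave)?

major sixth

Cmin7 has G as its 5th, and E7b9 has E as its root.
From G to E is 9 semitones, exactly the major sixth.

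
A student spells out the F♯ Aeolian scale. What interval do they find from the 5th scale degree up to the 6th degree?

Spelling the F♯ Aeolian scale: F♯ G♯ A B C♯ D E.
5th scale degree = C♯; degree 6 = D.
C♯ up to D is 1 semitone, a half step narrower than a major second, so the interval is minor.

minor 2nd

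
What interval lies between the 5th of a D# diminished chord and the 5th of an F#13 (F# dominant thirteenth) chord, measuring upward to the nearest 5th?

major third

The 5th of D# diminished is A; the 5th of F#13 (F# dominant thirteenth) is C#.
Counting 3 letters and 4 half steps from A gives a major third.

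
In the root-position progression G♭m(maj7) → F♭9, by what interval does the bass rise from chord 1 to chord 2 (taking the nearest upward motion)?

m7

The roots are G♭ and F♭.
From G♭ to F♭: 10 semitones over a seventh = minor.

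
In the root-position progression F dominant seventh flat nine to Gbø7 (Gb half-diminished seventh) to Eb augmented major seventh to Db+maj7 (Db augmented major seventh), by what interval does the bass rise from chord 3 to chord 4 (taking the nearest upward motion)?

m7

The roots are Eb and Db.
7 letter names make it a seventh; at 10 semitones (a half step narrower than major) the quality is minor.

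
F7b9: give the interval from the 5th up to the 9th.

Spelling the chord: F, A, C, Eb, Gb.
That puts C below Gb.
C up to Gb is 6 semitones, a half step narrower than a perfect fifth, so the interval is diminished.

diminished 5th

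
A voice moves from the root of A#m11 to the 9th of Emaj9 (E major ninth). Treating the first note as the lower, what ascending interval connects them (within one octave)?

A#m11 has A# as its root, and Emaj9 (E major ninth) has F# as its 9th.
6 letter names make it a sixth; at 8 semitones (a half step narrower than major) the quality is minor.

minor sixth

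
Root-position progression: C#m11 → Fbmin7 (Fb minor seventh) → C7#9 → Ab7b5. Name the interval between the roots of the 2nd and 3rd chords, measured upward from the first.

The roots are Fb and C.
From Fb to C: 8 semitones over a fifth = augmented.

augmented fifth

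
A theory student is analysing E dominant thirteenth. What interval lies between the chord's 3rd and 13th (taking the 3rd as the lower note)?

perfect 11th

E13 (E dominant thirteenth) is spelled E-G#-B-D-F#-C#.
3rd = G#; 13th = C#.
Counting 11 letters and 17 half steps from G# gives a perfect eleventh.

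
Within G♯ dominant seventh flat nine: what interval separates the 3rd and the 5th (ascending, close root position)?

The chord tones of G♯ dominant seventh flat nine are G♯–B♯–D♯–F♯–A.
So we need the interval from B♯ up to D♯.
B♯ up to D♯ is 3 semitones, a half step narrower than a major third, so the interval is minor.

minor third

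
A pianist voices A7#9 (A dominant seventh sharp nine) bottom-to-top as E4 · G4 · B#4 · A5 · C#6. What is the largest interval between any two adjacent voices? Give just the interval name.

d7

Adjacent intervals: E4→G4 = minor third; G4→B#4 = augmented third; B#4→A5 = diminished seventh; A5→C#6 = major third.
The largest is B#4 to A5, a diminished seventh (9 semitones).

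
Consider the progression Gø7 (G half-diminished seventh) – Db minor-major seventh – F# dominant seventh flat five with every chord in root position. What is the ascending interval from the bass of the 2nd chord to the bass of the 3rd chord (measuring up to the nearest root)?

The roots are Db and F#.
From Db to F#: 5 semitones over a third = augmented.

augmented third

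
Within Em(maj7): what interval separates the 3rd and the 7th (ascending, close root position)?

Em(maj7): E G B D#.
So we need the interval from G up to D#.
G up to D# is 8 semitones, a half step wider than a perfect fifth, so the interval is augmented.

augmented fifth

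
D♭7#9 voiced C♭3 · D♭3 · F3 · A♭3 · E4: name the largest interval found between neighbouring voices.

augmented fifth

Adjacent intervals: C♭3→D♭3 = major second; D♭3→F3 = major third; F3→A♭3 = minor third; A♭3→E4 = augmented fifth.
The largest is A♭3 to E4, an augmented fifth (8 semitones).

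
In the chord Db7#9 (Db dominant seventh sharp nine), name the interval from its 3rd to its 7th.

d5

Db dominant seventh sharp nine is spelled Db–F–Ab–Cb–E.
3rd = F; 7th = Cb.
From F to Cb: 6 semitones over a fifth = diminished.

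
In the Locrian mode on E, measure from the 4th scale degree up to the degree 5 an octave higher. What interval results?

The scale runs E F G A B♭ C D.
So we need the interval from A up to B♭.
A up to B♭ is 13 semitones, a half step narrower than a major ninth, so the interval is minor.

minor 9th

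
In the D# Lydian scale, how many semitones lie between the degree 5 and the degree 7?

The scale is D# E# F## G## A# B# C##.
A# up to C## is a major third — 4 semitones.

4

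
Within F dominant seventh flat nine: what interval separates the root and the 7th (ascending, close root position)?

m7

The chord tones of F7b9 (F dominant seventh flat nine) are F-A-C-Eb-Gb.
The root is F and the 7th is Eb.
F up to Eb is 10 semitones, a half step narrower than a major seventh, so the interval is minor.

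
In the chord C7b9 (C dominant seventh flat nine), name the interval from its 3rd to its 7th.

C7b9 is spelled C-E-G-Bb-Db.
So we need the interval from E up to Bb.
5 letter names make it a fifth; at 6 semitones (a half step narrower than perfect) the quality is diminished.
This 3–7 tritone is the characteristic tension at the heart of the dominant sound.

diminished fifth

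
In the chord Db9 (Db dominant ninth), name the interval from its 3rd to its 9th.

Spelling the chord: Db–F–Ab–Cb–Eb.
That puts F below Eb.
F up to Eb is 10 semitones, a half step narrower than a major seventh, so the interval is minor.

minor 7th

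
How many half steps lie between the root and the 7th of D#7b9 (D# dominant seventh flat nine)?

10

The chord tones of D# dominant seventh flat nine are D#–F##–A#–C#–E.
D# to C# is a minor seventh: 10 semitones.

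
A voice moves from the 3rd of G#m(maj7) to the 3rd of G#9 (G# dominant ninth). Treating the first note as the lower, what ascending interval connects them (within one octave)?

A1

G#m(maj7) has B as its 3rd, and G#9 (G# dominant ninth) has B# as its 3rd.
From B to B#: 1 semitone over a unison = augmented.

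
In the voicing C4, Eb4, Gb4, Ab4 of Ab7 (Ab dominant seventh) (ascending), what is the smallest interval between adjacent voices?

major second

Adjacent intervals: C4→Eb4 = minor third; Eb4→Gb4 = minor third; Gb4→Ab4 = major second.
The smallest is Gb4 to Ab4, a major second (2 semitones).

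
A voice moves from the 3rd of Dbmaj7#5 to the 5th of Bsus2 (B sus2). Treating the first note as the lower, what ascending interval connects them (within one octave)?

The 3rd of Dbmaj7#5 is F; the 5th of Bsus2 (B sus2) is F#.
From F to F#: 1 semitone over a unison = augmented.

augmented unison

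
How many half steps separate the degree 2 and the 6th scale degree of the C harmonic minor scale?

6

The scale is C D E♭ F G A♭ B.
D up to A♭ is a diminished fifth — 6 semitones.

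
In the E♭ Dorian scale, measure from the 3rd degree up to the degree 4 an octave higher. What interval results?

M9

E♭ dorian: E♭ F G♭ A♭ B♭ C D♭.
That puts G♭ below A♭.
From G♭ to A♭ is 14 semitones, exactly the major ninth.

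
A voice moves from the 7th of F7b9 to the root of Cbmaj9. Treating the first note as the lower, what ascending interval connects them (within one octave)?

The 7th of F7b9 is Eb; the root of Cbmaj9 is Cb.
Eb up to Cb is 8 semitones, a half step narrower than a major sixth, so the interval is minor.

minor sixth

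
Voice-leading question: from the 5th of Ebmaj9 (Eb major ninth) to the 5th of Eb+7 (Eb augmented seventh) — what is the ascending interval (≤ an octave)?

The 5th of Ebmaj9 (Eb major ninth) is Bb; the 5th of Eb+7 (Eb augmented seventh) is B.
1 letter names make it a unison; at 1 semitone (a half step wider than perfect) the quality is augmented.

augmented 1st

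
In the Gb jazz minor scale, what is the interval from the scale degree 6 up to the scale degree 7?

major 2nd

The scale runs Gb Ab Bbb Cb Db Eb F.
Scale degree 6 = Eb; degree 7 = F.
From Eb to F is 2 semitones, exactly the major second.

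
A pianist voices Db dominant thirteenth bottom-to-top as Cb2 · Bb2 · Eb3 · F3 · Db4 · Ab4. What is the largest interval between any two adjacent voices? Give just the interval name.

major 7th

Adjacent intervals: Cb2→Bb2 = major seventh; Bb2→Eb3 = perfect fourth; Eb3→F3 = major second; F3→Db4 = minor sixth; Db4→Ab4 = perfect fifth.
The largest is Cb2 to Bb2, a major seventh (11 semitones).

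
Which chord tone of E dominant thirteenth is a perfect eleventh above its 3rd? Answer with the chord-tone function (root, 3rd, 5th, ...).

E13: E, G#, B, D, F#, C#.
The 3rd is G#. A perfect eleventh above G# is C#.
C# is the chord's 13th.

13th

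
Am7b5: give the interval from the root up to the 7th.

Aø is spelled A C Eb G.
Root = A; 7th = G.
7 letter names make it a seventh; at 10 semitones (a half step narrower than major) the quality is minor.

minor 7th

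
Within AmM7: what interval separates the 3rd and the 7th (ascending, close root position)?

augmented 5th

AmM7 is spelled A, C, E, G#.
So we need the interval from C up to G#.
5 letter names make it a fifth; at 8 semitones (a half step wider than perfect) the quality is augmented.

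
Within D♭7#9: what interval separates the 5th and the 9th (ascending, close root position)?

D♭7#9 is spelled D♭ F A♭ C♭ E.
That puts A♭ below E.
A♭ up to E is 8 semitones, a half step wider than a perfect fifth, so the interval is augmented.

augmented fifth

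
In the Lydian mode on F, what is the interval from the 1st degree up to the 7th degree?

Spelling the Lydian mode on F: F G A B C D E.
1st degree = F; scale degree 7 = E.
Counting 7 letters and 11 half steps from F gives a major seventh.

major seventh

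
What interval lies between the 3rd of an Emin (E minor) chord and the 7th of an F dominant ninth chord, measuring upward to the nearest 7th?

Emin (E minor) has G as its 3rd, and F dominant ninth has Eb as its 7th.
From G to Eb: 8 semitones over a sixth = minor.

minor sixth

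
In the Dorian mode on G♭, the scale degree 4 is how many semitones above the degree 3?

2

The scale is G♭ A♭ B𝄫 C♭ D♭ E♭ F♭.
B𝄫 up to C♭ is a major second — 2 semitones.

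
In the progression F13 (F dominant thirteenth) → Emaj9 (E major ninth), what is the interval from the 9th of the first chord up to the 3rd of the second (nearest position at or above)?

F13 (F dominant thirteenth) has G as its 9th, and Emaj9 (E major ninth) has G# as its 3rd.
G up to G# is 1 semitone, a half step wider than a perfect unison, so the interval is augmented.

augmented 1st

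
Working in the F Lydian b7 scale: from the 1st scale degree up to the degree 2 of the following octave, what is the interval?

major ninth

Spelling the F Lydian b7 scale: F G A B C D Eb.
The 1st scale degree is F and the 2nd scale degree (up an octave) is G.
Counting 9 letters and 14 half steps from F gives a major ninth.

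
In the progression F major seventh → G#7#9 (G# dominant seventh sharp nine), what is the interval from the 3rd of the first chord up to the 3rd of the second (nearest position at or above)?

augmented second

F major seventh has A as its 3rd, and G#7#9 (G# dominant seventh sharp nine) has B# as its 3rd.
From A to B#: 3 semitones over a second = augmented.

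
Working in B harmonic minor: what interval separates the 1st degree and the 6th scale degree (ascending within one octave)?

m6

The scale runs B C♯ D E F♯ G A♯.
1st degree = B; degree 6 = G.
B up to G is 8 semitones, a half step narrower than a major sixth, so the interval is minor.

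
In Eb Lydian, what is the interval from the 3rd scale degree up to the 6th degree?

Eb lydian: Eb F G A Bb C D.
So we need the interval from G up to C.
From G to C is 5 semitones, exactly the perfect fourth.

perfect 4th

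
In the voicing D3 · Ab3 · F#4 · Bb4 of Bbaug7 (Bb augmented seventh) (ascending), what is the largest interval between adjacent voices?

augmented 6th

Adjacent intervals: D3→Ab3 = diminished fifth; Ab3→F#4 = augmented sixth; F#4→Bb4 = diminished fourth.
The largest is Ab3 to F#4, an augmented sixth (10 semitones).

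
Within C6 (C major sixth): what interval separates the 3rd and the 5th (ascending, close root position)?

Spelling the chord: C, E, G, A.
The 3rd is E and the 5th is G.
3 letter names make it a third; at 3 semitones (a half step narrower than major) the quality is minor.

minor third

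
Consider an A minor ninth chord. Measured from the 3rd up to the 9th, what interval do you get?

major seventh

Am9 is spelled A C E G B.
So we need the interval from C up to B.
C up to B spans 7 letter names and 11 semitones — a major seventh.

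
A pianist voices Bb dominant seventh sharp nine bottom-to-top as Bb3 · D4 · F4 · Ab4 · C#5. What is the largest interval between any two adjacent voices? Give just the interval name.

A3

Adjacent intervals: Bb3→D4 = major third; D4→F4 = minor third; F4→Ab4 = minor third; Ab4→C#5 = augmented third.
The largest is Ab4 to C#5, an augmented third (5 semitones).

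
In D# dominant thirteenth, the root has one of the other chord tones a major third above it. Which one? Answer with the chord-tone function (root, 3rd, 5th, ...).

D# dominant thirteenth is spelled D#, F##, A#, C#, E#, B#.
The root is D#. A major third above D# is F##.
F## is the chord's 3rd.

3rd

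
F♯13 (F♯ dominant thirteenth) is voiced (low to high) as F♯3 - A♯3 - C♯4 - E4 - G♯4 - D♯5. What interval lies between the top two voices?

Those voices are G♯4 and D♯5.
G♯ up to D♯ spans 5 letter names and 7 semitones — a perfect fifth.

perfect fifth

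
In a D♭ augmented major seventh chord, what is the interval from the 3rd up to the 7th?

perfect fifth

The chord tones of D♭maj7#5 (D♭ augmented major seventh) are D♭, F, A, C.
The 3rd is F and the 7th is C.
From F to C is 7 semitones, exactly the perfect fifth.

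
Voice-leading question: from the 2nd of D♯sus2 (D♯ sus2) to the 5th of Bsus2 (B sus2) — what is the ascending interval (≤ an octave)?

The 2nd of D♯sus2 (D♯ sus2) is E♯; the 5th of Bsus2 (B sus2) is F♯.
From E♯ to F♯: 1 semitone over a second = minor.

minor second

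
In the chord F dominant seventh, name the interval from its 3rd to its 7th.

diminished 5th

The chord tones of F dominant seventh are F A C Eb.
That puts A below Eb.
A up to Eb is 6 semitones, a half step narrower than a perfect fifth, so the interval is diminished.
That tritone between 3rd and 7th is what gives the dominant seventh its pull toward resolution.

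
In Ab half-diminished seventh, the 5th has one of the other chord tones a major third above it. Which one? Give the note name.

Gb

Spelling the chord: Ab-Cb-Ebb-Gb.
The 5th is Ebb. A major third above Ebb is Gb.
Gb is the chord's 7th.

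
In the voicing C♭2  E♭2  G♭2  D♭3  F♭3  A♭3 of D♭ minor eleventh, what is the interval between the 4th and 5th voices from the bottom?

Those voices are D♭3 and F♭3.
3 letter names make it a third; at 3 semitones (a half step narrower than major) the quality is minor.

m3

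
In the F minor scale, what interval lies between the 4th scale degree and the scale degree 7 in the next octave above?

F natural minor: F G A♭ B♭ C D♭ E♭.
That puts B♭ below E♭.
Counting 11 letters and 17 half steps from B♭ gives a perfect eleventh.

perfect 11th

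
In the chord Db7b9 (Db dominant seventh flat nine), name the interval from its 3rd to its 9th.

Db dominant seventh flat nine: Db–F–Ab–Cb–Ebb.
That puts F below Ebb.
F up to Ebb is 9 semitones, a whole step narrower than a major seventh, so the interval is diminished.

diminished seventh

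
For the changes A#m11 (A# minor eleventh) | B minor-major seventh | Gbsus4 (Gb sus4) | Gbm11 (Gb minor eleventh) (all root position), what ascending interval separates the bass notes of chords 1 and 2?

The roots are A# and B.
2 letter names make it a second; at 1 semitone (a half step narrower than major) the quality is minor.

minor 2nd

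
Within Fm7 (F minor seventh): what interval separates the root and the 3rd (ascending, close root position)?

Spelling the chord: F-Ab-C-Eb.
So we need the interval from F up to Ab.
3 letter names make it a third; at 3 semitones (a half step narrower than major) the quality is minor.

minor third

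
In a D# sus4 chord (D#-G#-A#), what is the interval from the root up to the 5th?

The root is D# and the 5th is A#.
Counting 5 letters and 7 half steps from D# gives a perfect fifth.

P5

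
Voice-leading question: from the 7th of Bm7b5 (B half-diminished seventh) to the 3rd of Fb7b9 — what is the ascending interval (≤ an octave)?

Bm7b5 (B half-diminished seventh) has A as its 7th, and Fb7b9 has Ab as its 3rd.
8 letter names make it an octave; at 11 semitones (a half step narrower than perfect) the quality is diminished.

diminished octave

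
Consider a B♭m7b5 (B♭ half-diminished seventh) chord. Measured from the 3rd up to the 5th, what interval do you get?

Spelling the chord: B♭–D♭–F♭–A♭.
So we need the interval from D♭ up to F♭.
From D♭ to F♭: 3 semitones over a third = minor.

minor third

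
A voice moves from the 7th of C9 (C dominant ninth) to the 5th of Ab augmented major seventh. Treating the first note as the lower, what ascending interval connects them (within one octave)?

C9 (C dominant ninth) has Bb as its 7th, and Ab augmented major seventh has E as its 5th.
From Bb to E: 6 semitones over a fourth = augmented.

augmented fourth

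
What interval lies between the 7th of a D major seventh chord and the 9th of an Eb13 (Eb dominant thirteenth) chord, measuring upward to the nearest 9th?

diminished fourth

D major seventh has C# as its 7th, and Eb13 (Eb dominant thirteenth) has F as its 9th.
From C# to F: 4 semitones over a fourth = diminished.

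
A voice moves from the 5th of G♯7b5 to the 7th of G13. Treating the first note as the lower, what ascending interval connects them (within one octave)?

minor third

The 5th of G♯7b5 is D; the 7th of G13 is F.
D up to F is 3 semitones, a half step narrower than a major third, so the interval is minor.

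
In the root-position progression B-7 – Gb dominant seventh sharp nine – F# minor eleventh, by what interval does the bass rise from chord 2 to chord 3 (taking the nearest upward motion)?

A7

The roots are Gb and F#.
From Gb to F#: 12 semitones over a seventh = augmented.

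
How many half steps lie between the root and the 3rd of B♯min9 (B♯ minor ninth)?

3

Spelling the chord: B♯–D♯–F𝄪–A♯–C𝄪.
B♯ to D♯ is a minor third: 3 semitones.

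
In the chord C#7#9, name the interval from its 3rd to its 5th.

C#7#9 is spelled C#-E#-G#-B-D##.
That puts E# below G#.
3 letter names make it a third; at 3 semitones (a half step narrower than major) the quality is minor.

minor third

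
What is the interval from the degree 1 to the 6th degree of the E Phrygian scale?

Spelling the E Phrygian scale: E F G A B C D.
So we need the interval from E up to C.
6 letter names make it a sixth; at 8 semitones (a half step narrower than major) the quality is minor.

minor 6th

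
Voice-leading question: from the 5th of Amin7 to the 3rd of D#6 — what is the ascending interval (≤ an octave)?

augmented 2nd

The 5th of Amin7 is E; the 3rd of D#6 is F##.
E up to F## is 3 semitones, a half step wider than a major second, so the interval is augmented.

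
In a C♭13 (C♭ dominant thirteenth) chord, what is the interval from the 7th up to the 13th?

C♭13: C♭–E♭–G♭–B𝄫–D♭–A♭.
The 7th is B𝄫 and the 13th is A♭.
B𝄫 up to A♭ spans 7 letter names and 11 semitones — a major seventh.

M7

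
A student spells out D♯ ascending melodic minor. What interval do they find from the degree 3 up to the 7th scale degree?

augmented fifth

D♯ melodic minor: D♯ E♯ F♯ G♯ A♯ B♯ C𝄪.
So we need the interval from F♯ up to C𝄪.
F♯ up to C𝄪 is 8 semitones, a half step wider than a perfect fifth, so the interval is augmented.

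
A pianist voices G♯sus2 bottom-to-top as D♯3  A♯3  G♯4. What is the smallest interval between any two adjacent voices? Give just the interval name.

Adjacent intervals: D♯3→A♯3 = perfect fifth; A♯3→G♯4 = minor seventh.
The smallest is D♯3 to A♯3, a perfect fifth (7 semitones).

perfect 5th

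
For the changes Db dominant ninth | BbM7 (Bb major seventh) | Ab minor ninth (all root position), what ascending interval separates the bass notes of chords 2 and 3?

minor seventh

The roots are Bb and Ab.
Bb up to Ab is 10 semitones, a half step narrower than a major seventh, so the interval is minor.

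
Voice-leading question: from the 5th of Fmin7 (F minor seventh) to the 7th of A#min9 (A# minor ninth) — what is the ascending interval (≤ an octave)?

augmented fifth

Fmin7 (F minor seventh) has C as its 5th, and A#min9 (A# minor ninth) has G# as its 7th.
5 letter names make it a fifth; at 8 semitones (a half step wider than perfect) the quality is augmented.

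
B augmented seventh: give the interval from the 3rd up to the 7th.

diminished 5th

The chord tones of B+7 are B, D#, F##, A.
3rd = D#; 7th = A.
5 letter names make it a fifth; at 6 semitones (a half step narrower than perfect) the quality is diminished.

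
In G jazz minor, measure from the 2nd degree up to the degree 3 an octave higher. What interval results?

Spelling G jazz minor: G A B♭ C D E F♯.
So we need the interval from A up to B♭.
From A to B♭: 13 semitones over a ninth = minor.

minor ninth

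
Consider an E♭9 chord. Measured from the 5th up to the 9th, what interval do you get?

perfect 5th

E♭9 (E♭ dominant ninth): E♭–G–B♭–D♭–F.
5th = B♭; 9th = F.
Counting 5 letters and 7 half steps from B♭ gives a perfect fifth.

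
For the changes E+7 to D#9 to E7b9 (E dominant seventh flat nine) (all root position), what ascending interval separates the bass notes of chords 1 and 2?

The roots are E and D#.
E up to D# spans 7 letter names and 11 semitones — a major seventh.

major seventh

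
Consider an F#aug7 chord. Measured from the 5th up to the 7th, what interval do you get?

diminished third

Spelling the chord: F#–A#–C##–E.
So we need the interval from C## up to E.
C## up to E is 2 semitones, a whole step narrower than a major third, so the interval is diminished.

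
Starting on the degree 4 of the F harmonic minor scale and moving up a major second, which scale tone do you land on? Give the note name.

The scale is F G Ab Bb C Db E.
The degree 4 is Bb; a major second above that is C — scale degree 5.

C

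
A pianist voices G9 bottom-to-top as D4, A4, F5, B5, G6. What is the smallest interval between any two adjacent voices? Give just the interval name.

augmented fourth

Adjacent intervals: D4→A4 = perfect fifth; A4→F5 = minor sixth; F5→B5 = augmented fourth; B5→G6 = minor sixth.
The smallest is F5 to B5, an augmented fourth (6 semitones).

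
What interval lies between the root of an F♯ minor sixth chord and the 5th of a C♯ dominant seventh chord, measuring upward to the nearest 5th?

major second

F♯ minor sixth has F♯ as its root, and C♯ dominant seventh has G♯ as its 5th.
Counting 2 letters and 2 half steps from F♯ gives a major second.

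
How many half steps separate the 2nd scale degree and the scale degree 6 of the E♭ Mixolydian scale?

The scale is E♭ F G A♭ B♭ C D♭.
F up to C is a perfect fifth — 7 semitones.

7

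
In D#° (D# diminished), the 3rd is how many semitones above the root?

D# diminished: D#–F#–A.
D# to F# is a minor third: 3 semitones.

3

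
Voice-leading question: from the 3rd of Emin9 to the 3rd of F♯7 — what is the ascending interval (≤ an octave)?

augmented 2nd

The 3rd of Emin9 is G; the 3rd of F♯7 is A♯.
From G to A♯: 3 semitones over a second = augmented.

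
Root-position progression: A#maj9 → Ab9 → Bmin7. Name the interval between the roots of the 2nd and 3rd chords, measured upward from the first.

augmented 2nd

The roots are Ab and B.
2 letter names make it a second; at 3 semitones (a half step wider than major) the quality is augmented.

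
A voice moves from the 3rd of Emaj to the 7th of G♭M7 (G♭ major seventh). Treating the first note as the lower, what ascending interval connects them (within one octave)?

diminished seventh

Emaj has G♯ as its 3rd, and G♭M7 (G♭ major seventh) has F as its 7th.
G♯ up to F is 9 semitones, a whole step narrower than a major seventh, so the interval is diminished.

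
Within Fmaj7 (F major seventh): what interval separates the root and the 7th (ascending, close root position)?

major seventh

The chord tones of FM7 (F major seventh) are F, A, C, E.
The root is F and the 7th is E.
From F to E is 11 semitones, exactly the major seventh.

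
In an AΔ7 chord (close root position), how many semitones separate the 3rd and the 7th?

The chord tones of AM7 (A major seventh) are A, C#, E, G#.
C# to G# is a perfect fifth: 7 semitones.

7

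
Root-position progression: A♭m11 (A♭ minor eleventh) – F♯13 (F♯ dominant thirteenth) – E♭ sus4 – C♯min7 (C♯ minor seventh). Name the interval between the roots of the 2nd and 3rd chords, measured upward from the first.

The roots are F♯ and E♭.
F♯ up to E♭ is 9 semitones, a whole step narrower than a major seventh, so the interval is diminished.

diminished seventh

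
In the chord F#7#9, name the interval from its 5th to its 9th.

augmented 5th

The chord tones of F# dominant seventh sharp nine are F#, A#, C#, E, G##.
5th = C#; 9th = G##.
C# up to G## is 8 semitones, a half step wider than a perfect fifth, so the interval is augmented.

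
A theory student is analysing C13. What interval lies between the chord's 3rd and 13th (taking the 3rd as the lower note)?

Spelling the chord: C E G B♭ D A.
The 3rd is E and the 13th is A.
E up to A spans 11 letter names and 17 semitones — a perfect eleventh.

perfect 11th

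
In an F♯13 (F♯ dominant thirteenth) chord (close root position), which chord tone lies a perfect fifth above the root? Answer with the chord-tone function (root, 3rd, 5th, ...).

5th

Spelling the chord: F♯ A♯ C♯ E G♯ D♯.
The root is F♯. A perfect fifth above F♯ is C♯.
C♯ is the chord's 5th.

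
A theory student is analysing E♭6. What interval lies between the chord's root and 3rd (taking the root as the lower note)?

E♭6 (E♭ major sixth) is spelled E♭–G–B♭–C.
The root is E♭ and the 3rd is G.
From E♭ to G is 4 semitones, exactly the major third.

major 3rd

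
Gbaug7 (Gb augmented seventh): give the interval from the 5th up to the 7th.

diminished 3rd

Gb7#5 is spelled Gb–Bb–D–Fb.
The 5th is D and the 7th is Fb.
From D to Fb: 2 semitones over a third = diminished.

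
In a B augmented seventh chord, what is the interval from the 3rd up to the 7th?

Baug7 (B augmented seventh) is spelled B-D#-F##-A.
The 3rd is D# and the 7th is A.
From D# to A: 6 semitones over a fifth = diminished.
That tritone between 3rd and 7th is what gives the dominant seventh its pull toward resolution.

diminished fifth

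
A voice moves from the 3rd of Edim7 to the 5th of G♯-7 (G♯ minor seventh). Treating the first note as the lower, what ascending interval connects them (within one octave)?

A5

The 3rd of Edim7 is G; the 5th of G♯-7 (G♯ minor seventh) is D♯.
5 letter names make it a fifth; at 8 semitones (a half step wider than perfect) the quality is augmented.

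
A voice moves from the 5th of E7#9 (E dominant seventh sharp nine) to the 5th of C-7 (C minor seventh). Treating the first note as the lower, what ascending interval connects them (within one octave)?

The 5th of E7#9 (E dominant seventh sharp nine) is B; the 5th of C-7 (C minor seventh) is G.
6 letter names make it a sixth; at 8 semitones (a half step narrower than major) the quality is minor.

minor sixth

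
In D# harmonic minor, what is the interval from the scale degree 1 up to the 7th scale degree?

M7

Spelling D# harmonic minor: D# E# F# G# A# B C##.
The scale degree 1 is D# and the scale degree 7 is C##.
Counting 7 letters and 11 half steps from D# gives a major seventh.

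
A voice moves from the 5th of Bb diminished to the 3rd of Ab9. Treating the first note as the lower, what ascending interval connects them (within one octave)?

The 5th of Bb diminished is Fb; the 3rd of Ab9 is C.
5 letter names make it a fifth; at 8 semitones (a half step wider than perfect) the quality is augmented.

augmented fifth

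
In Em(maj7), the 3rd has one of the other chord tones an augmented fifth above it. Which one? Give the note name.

EmM7 (E minor-major seventh): E G B D♯.
The 3rd is G. An augmented fifth above G is D♯.
D♯ is the chord's 7th.

D#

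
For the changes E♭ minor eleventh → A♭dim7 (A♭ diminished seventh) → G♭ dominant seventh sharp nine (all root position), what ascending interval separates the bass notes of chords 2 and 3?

The roots are A♭ and G♭.
From A♭ to G♭: 10 semitones over a seventh = minor.

minor seventh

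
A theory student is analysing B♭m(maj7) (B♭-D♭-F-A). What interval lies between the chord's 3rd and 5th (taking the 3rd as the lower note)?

The 3rd is D♭ and the 5th is F.
D♭ up to F spans 3 letter names and 4 semitones — a major third.

major third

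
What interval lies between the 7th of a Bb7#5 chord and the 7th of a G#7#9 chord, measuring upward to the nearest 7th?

The 7th of Bb7#5 is Ab; the 7th of G#7#9 is F#.
Ab up to F# is 10 semitones, a half step wider than a major sixth, so the interval is augmented.

augmented 6th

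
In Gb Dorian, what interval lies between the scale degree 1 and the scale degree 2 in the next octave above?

The scale runs Gb Ab Bbb Cb Db Eb Fb.
So we need the interval from Gb up to Ab.
Gb up to Ab spans 9 letter names and 14 semitones — a major ninth.

major ninth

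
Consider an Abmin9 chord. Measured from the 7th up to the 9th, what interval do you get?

Abm9: Ab, Cb, Eb, Gb, Bb.
That puts Gb below Bb.
Gb up to Bb spans 3 letter names and 4 semitones — a major third.

major 3rd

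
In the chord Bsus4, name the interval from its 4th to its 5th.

major second

B sus4 is spelled B E F♯.
4th = E; 5th = F♯.
E up to F♯ spans 2 letter names and 2 semitones — a major second.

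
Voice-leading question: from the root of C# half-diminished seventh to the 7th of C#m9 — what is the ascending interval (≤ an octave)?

C# half-diminished seventh has C# as its root, and C#m9 has B as its 7th.
C# up to B is 10 semitones, a half step narrower than a major seventh, so the interval is minor.

minor seventh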